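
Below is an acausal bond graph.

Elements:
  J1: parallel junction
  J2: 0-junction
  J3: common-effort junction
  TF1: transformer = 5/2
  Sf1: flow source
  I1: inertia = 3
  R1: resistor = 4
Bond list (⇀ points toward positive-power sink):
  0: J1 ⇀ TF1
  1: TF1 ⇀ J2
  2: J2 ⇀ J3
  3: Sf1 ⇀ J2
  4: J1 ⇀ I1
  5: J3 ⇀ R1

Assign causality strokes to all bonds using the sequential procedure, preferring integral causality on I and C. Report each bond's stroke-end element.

#0 stroke at J1
#1 stroke at TF1
#2 stroke at J2
#3 stroke at Sf1
#4 stroke at I1
#5 stroke at J3

#3 →Sf1  (source Sf1 imposes f)
#4 →I1  (I1 integral (f out))
#0 →J1  (J1: last free bond brings effort in)
#1 →TF1  (TF TF1: opposite of bond 0)
#2 →J2  (only one effort-in slot at J2)
#5 →J3  (closing 0-jn rule on J3)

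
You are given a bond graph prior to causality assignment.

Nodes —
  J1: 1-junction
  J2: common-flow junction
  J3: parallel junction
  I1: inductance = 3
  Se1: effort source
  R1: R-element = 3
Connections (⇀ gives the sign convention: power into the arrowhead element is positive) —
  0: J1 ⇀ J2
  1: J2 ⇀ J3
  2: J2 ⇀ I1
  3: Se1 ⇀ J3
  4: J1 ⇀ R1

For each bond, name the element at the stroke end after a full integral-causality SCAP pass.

#0 stroke at J2
#1 stroke at J2
#2 stroke at I1
#3 stroke at J3
#4 stroke at J1

b3 |J3  (Se1: effort source, stroke at far end)
b1 |J2  (J3: bond 3 brought effort, rest push out)
b2 |I1  (I1: I, integral causality)
b0 |J2  (J2 flow already set via bond 2)
b4 |J1  (J1 flow already set via bond 0)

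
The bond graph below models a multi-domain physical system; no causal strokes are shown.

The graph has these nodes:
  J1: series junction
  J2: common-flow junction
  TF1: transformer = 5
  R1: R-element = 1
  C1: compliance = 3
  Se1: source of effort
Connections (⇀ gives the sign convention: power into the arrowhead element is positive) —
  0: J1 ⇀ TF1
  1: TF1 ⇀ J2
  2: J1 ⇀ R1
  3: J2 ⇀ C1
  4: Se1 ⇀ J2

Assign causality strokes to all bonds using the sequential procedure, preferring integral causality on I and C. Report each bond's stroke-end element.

β4 stroke→J2  (Se1 fixes effort; stroke away)
β3 stroke→J2  (C1 integral (e out))
β1 stroke→TF1  (closing 1-jn rule on J2)
β0 stroke→J1  (through TF1, causality passes straight; one stroke at TF1)
β2 stroke→R1  (J1: last free bond brings flow in)

b0 →J1
b1 →TF1
b2 →R1
b3 →J2
b4 →J2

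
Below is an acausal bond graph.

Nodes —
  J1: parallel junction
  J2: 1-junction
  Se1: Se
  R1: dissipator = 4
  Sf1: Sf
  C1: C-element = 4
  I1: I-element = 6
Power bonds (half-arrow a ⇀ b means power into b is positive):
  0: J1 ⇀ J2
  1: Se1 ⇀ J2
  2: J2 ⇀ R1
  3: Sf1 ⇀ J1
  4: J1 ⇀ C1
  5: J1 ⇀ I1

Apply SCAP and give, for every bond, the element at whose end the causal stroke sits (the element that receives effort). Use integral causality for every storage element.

β1 |J2  (Se1 fixes effort; stroke away)
β3 |Sf1  (Sf1 fixes flow; stroke at Sf1)
β4 |J1  (prefer integral on C1)
β0 |J2  (common-e at J1 fixed by 4)
β5 |I1  (0-jn J1 has e-setter on 4)
β2 |R1  (J2 needs exactly one f-in)

#0 →J2
#1 →J2
#2 →R1
#3 →Sf1
#4 →J1
#5 →I1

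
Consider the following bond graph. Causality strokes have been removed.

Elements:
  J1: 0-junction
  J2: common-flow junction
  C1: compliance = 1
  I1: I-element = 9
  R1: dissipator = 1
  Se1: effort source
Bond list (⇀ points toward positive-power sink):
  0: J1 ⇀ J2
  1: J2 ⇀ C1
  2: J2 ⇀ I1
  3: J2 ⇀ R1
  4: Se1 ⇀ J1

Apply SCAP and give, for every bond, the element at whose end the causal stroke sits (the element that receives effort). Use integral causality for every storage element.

bond 0 →J2
bond 1 →J2
bond 2 →I1
bond 3 →J2
bond 4 →J1

bond 4 stroke at J1  (Se1: effort source, stroke at far end)
bond 0 stroke at J2  (J1 effort already set via bond 4)
bond 1 stroke at J2  (prefer integral on C1)
bond 2 stroke at I1  (prefer integral on I1)
bond 3 stroke at J2  (1-jn J2 has f-setter on 2)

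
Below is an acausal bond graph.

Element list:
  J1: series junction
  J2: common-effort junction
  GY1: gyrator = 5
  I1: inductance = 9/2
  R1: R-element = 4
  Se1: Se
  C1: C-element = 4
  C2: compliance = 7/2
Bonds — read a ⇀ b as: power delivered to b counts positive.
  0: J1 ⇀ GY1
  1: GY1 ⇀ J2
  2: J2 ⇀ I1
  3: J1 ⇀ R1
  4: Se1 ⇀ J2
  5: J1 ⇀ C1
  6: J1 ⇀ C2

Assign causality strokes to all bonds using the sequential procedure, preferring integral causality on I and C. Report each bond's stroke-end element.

β4 →J2  (Se1 (Se) sets effort on bond)
β1 →GY1  (0-jn J2 has e-setter on 4)
β2 →I1  (J2 effort already set via bond 4)
β0 →GY1  (GY1 both-in/both-out from 1)
β3 →J1  (1-jn J1 has f-setter on 0)
β5 →J1  (J1 flow already set via bond 0)
β6 →J1  (J1: bond 0 brought flow, rest push out)

b0 |GY1
b1 |GY1
b2 |I1
b3 |J1
b4 |J2
b5 |J1
b6 |J1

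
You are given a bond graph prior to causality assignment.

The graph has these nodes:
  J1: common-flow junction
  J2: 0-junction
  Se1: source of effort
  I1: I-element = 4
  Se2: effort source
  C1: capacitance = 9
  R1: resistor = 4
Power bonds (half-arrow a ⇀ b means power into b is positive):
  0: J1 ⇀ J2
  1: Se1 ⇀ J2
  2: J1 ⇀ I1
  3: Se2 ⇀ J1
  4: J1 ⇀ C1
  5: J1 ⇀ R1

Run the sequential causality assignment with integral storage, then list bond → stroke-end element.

β0 →J1
β1 →J2
β2 →I1
β3 →J1
β4 →J1
β5 →J1

bond 1 stroke→J2  (source Se1 imposes e)
bond 3 stroke→J1  (Se2: effort source, stroke at far end)
bond 0 stroke→J1  (0-jn J2 has e-setter on 1)
bond 2 stroke→I1  (I1: I, integral causality)
bond 4 stroke→J1  (J1: bond 2 brought flow, rest push out)
bond 5 stroke→J1  (1-jn J1 has f-setter on 2)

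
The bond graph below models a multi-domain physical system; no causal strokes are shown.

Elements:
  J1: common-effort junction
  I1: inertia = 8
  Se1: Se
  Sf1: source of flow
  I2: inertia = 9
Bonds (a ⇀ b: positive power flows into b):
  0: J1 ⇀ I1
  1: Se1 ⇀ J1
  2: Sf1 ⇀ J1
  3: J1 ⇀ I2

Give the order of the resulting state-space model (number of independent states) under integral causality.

2  (I1, I2 all integral)

b1 stroke→J1  (Se1: effort source, stroke at far end)
b2 stroke→Sf1  (Sf1 (Sf) sets flow on bond)
b0 stroke→I1  (common-e at J1 fixed by 1)
b3 stroke→I2  (0-jn J1 has e-setter on 1)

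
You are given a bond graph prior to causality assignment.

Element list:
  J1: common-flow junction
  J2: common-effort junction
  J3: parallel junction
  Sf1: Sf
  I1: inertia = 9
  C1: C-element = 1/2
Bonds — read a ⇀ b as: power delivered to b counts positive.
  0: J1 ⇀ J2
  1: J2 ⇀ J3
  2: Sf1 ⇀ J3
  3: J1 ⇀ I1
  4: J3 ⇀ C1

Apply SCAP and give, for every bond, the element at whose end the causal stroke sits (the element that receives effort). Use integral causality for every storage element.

bond 2 stroke→Sf1  (Sf1 fixes flow; stroke at Sf1)
bond 3 stroke→I1  (I1: I, integral causality)
bond 0 stroke→J1  (J1: bond 3 brought flow, rest push out)
bond 1 stroke→J2  (only one effort-in slot at J2)
bond 4 stroke→J3  (closing 0-jn rule on J3)

β0 →J1
β1 →J2
β2 →Sf1
β3 →I1
β4 →J3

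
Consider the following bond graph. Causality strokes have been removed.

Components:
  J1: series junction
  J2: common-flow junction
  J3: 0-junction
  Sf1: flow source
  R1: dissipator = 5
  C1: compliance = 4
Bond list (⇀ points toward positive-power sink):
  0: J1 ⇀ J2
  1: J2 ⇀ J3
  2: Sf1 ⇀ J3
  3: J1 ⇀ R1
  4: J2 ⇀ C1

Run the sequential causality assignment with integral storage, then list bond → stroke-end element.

β0 stroke at J2
β1 stroke at J3
β2 stroke at Sf1
β3 stroke at J1
β4 stroke at J2

bond 2 stroke at Sf1  (Sf1 (Sf) sets flow on bond)
bond 1 stroke at J3  (J3: last free bond brings effort in)
bond 0 stroke at J2  (1-jn J2 has f-setter on 1)
bond 4 stroke at J2  (J2: bond 1 brought flow, rest push out)
bond 3 stroke at J1  (1-jn J1 has f-setter on 0)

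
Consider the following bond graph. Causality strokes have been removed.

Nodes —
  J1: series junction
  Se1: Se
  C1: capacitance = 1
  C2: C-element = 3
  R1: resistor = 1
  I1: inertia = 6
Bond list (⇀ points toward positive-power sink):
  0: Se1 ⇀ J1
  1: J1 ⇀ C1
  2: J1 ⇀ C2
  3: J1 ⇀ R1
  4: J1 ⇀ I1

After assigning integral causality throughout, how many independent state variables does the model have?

3  (C1, C2, I1 all integral)

b0 |J1  (Se1: effort source, stroke at far end)
b1 |J1  (prefer integral on C1)
b2 |J1  (C2: C, integral causality)
b4 |I1  (I1 outputs flow p/I1)
b3 |J1  (J1 flow already set via bond 4)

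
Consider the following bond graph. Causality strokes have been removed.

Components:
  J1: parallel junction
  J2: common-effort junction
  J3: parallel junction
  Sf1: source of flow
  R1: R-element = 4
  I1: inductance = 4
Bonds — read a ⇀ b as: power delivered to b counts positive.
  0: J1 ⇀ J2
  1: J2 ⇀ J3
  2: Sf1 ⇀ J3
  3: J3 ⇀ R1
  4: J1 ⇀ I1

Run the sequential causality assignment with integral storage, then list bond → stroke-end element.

#2 |Sf1  (Sf1: flow source, stroke at near end)
#4 |I1  (prefer integral on I1)
#0 |J1  (J1: last free bond brings effort in)
#1 |J2  (J2 needs exactly one e-in)
#3 |J3  (J3 needs exactly one e-in)

bond 0 stroke→J1
bond 1 stroke→J2
bond 2 stroke→Sf1
bond 3 stroke→J3
bond 4 stroke→I1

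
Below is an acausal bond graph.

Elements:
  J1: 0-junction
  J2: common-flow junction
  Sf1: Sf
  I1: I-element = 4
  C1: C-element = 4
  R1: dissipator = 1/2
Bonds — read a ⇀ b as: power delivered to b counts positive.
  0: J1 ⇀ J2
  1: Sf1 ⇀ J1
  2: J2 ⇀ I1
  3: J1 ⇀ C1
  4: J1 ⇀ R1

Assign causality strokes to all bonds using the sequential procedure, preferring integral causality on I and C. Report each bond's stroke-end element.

β0 stroke→J2
β1 stroke→Sf1
β2 stroke→I1
β3 stroke→J1
β4 stroke→R1

β1 stroke→Sf1  (Sf1: flow source, stroke at near end)
β2 stroke→I1  (I1: I, integral causality)
β0 stroke→J2  (J2 flow already set via bond 2)
β3 stroke→J1  (C1 outputs effort q/C1)
β4 stroke→R1  (J1 effort already set via bond 3)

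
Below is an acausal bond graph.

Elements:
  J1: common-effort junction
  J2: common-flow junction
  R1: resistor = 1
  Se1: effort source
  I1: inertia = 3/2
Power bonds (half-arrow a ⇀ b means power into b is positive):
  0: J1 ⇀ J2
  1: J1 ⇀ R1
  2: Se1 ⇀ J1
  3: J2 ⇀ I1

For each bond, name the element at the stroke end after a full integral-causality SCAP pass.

bond 2 →J1  (Se1: effort source, stroke at far end)
bond 0 →J2  (J1: bond 2 brought effort, rest push out)
bond 1 →R1  (J1 effort already set via bond 2)
bond 3 →I1  (closing 1-jn rule on J2)

β0 →J2
β1 →R1
β2 →J1
β3 →I1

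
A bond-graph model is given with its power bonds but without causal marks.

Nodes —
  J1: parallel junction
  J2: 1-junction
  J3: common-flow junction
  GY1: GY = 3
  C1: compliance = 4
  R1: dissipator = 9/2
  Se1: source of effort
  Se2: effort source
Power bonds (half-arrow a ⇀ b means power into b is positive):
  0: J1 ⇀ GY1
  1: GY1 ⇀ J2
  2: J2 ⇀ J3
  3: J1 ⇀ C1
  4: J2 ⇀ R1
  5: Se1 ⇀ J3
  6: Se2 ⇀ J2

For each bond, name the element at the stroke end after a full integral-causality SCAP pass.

b0 stroke→GY1
b1 stroke→GY1
b2 stroke→J2
b3 stroke→J1
b4 stroke→J2
b5 stroke→J3
b6 stroke→J2

β5 |J3  (Se1 (Se) sets effort on bond)
β6 |J2  (Se2 fixes effort; stroke away)
β2 |J2  (J3 needs exactly one f-in)
β3 |J1  (C1 outputs effort q/C1)
β0 |GY1  (J1: bond 3 brought effort, rest push out)
β1 |GY1  (GY1: gyrator matches bond 0)
β4 |J2  (common-f at J2 fixed by 1)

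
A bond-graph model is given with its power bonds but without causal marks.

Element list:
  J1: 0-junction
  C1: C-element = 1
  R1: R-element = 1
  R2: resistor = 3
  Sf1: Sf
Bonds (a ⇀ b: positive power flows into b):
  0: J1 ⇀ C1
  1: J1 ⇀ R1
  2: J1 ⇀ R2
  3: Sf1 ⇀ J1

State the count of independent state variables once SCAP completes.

bond 3 →Sf1  (Sf1: flow source, stroke at near end)
bond 0 →J1  (C1 outputs effort q/C1)
bond 1 →R1  (J1 effort already set via bond 0)
bond 2 →R2  (common-e at J1 fixed by 0)

1  (C1 all integral)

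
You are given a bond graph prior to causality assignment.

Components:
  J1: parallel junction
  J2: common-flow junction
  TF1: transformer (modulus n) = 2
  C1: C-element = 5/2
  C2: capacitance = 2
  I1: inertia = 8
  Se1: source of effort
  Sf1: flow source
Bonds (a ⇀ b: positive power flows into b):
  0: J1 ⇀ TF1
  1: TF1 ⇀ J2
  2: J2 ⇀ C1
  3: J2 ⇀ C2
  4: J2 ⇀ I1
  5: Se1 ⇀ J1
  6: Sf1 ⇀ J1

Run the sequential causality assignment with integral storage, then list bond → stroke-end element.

β5 →J1  (source Se1 imposes e)
β6 →Sf1  (Sf1: flow source, stroke at near end)
β0 →TF1  (J1 effort already set via bond 5)
β1 →J2  (TF TF1: opposite of bond 0)
β2 →J2  (C1: C, integral causality)
β3 →J2  (C2: C, integral causality)
β4 →I1  (only one flow-in slot at J2)

b0 |TF1
b1 |J2
b2 |J2
b3 |J2
b4 |I1
b5 |J1
b6 |Sf1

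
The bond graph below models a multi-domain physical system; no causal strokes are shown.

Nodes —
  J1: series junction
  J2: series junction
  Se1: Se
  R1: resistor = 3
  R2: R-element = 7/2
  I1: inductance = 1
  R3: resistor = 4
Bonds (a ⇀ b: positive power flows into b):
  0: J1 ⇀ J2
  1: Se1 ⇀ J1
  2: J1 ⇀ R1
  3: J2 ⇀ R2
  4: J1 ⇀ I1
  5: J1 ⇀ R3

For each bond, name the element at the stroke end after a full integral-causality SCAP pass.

b0 stroke at J1
b1 stroke at J1
b2 stroke at J1
b3 stroke at J2
b4 stroke at I1
b5 stroke at J1

#1 →J1  (Se1: effort source, stroke at far end)
#4 →I1  (I1 outputs flow p/I1)
#0 →J1  (J1 flow already set via bond 4)
#2 →J1  (1-jn J1 has f-setter on 4)
#5 →J1  (common-f at J1 fixed by 4)
#3 →J2  (J2: bond 0 brought flow, rest push out)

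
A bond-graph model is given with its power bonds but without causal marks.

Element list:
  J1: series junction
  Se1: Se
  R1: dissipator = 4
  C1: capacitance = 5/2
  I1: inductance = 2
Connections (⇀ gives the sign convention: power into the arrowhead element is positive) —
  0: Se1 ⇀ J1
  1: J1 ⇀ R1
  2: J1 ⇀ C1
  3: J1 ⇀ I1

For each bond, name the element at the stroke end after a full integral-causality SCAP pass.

β0 stroke at J1  (source Se1 imposes e)
β2 stroke at J1  (prefer integral on C1)
β3 stroke at I1  (prefer integral on I1)
β1 stroke at J1  (J1 flow already set via bond 3)

bond 0 stroke→J1
bond 1 stroke→J1
bond 2 stroke→J1
bond 3 stroke→I1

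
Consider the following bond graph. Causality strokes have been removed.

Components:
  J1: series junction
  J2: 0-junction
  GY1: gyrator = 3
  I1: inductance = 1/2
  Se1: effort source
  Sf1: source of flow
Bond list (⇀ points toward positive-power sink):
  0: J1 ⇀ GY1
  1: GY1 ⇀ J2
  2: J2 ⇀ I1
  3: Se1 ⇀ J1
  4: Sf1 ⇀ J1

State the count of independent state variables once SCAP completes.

b3 |J1  (Se1: effort source, stroke at far end)
b4 |Sf1  (Sf1 fixes flow; stroke at Sf1)
b0 |J1  (J1 flow already set via bond 4)
b1 |J2  (GY1: gyrator matches bond 0)
b2 |I1  (common-e at J2 fixed by 1)

1  (I1 all integral)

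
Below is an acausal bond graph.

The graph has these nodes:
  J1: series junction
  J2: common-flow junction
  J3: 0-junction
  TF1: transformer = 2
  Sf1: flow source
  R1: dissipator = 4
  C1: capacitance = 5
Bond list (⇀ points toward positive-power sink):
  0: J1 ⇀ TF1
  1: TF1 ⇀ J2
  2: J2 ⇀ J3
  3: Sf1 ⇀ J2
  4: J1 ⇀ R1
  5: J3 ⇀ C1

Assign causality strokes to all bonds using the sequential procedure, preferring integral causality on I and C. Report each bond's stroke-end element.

β3 →Sf1  (Sf1 fixes flow; stroke at Sf1)
β1 →J2  (J2: bond 3 brought flow, rest push out)
β2 →J2  (J2: bond 3 brought flow, rest push out)
β5 →J3  (closing 0-jn rule on J3)
β0 →TF1  (TF1 one-in-one-out from 1)
β4 →J1  (J1: bond 0 brought flow, rest push out)

bond 0 stroke→TF1
bond 1 stroke→J2
bond 2 stroke→J2
bond 3 stroke→Sf1
bond 4 stroke→J1
bond 5 stroke→J3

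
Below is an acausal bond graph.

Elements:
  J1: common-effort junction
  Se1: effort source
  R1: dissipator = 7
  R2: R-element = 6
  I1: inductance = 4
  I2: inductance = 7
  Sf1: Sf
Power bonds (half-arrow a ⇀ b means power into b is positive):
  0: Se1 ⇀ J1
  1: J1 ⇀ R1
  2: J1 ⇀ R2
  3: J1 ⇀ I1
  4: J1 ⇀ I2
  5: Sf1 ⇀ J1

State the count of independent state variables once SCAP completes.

2  (I1, I2 all integral)

b0 stroke at J1  (Se1 (Se) sets effort on bond)
b5 stroke at Sf1  (source Sf1 imposes f)
b1 stroke at R1  (J1: bond 0 brought effort, rest push out)
b2 stroke at R2  (J1: bond 0 brought effort, rest push out)
b3 stroke at I1  (J1: bond 0 brought effort, rest push out)
b4 stroke at I2  (J1 effort already set via bond 0)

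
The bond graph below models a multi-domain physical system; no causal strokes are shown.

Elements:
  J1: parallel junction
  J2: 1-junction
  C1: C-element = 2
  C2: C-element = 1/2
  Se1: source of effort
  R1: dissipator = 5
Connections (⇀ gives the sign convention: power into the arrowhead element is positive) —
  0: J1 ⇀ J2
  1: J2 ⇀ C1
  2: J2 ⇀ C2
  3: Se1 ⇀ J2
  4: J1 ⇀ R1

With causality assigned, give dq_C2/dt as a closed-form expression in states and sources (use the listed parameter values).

dq_C2/dt = E_Se1/5 - q_C1/10 - 2*q_C2/5

b3 stroke at J2  (Se1 fixes effort; stroke away)
b1 stroke at J2  (C1 outputs effort q/C1)
b2 stroke at J2  (prefer integral on C2)
b0 stroke at J1  (J2 needs exactly one f-in)
b4 stroke at R1  (J1: bond 0 brought effort, rest push out)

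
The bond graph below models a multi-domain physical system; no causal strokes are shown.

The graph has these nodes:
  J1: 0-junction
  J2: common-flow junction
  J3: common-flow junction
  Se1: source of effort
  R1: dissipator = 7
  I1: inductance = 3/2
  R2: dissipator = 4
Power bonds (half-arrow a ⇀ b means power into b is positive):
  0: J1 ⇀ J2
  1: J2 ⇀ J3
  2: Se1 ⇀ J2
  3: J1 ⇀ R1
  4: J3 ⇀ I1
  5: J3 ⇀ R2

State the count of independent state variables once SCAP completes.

1  (I1 all integral)

bond 2 |J2  (Se1 fixes effort; stroke away)
bond 4 |I1  (I1 integral (f out))
bond 1 |J3  (1-jn J3 has f-setter on 4)
bond 5 |J3  (common-f at J3 fixed by 4)
bond 0 |J2  (1-jn J2 has f-setter on 1)
bond 3 |J1  (only one effort-in slot at J1)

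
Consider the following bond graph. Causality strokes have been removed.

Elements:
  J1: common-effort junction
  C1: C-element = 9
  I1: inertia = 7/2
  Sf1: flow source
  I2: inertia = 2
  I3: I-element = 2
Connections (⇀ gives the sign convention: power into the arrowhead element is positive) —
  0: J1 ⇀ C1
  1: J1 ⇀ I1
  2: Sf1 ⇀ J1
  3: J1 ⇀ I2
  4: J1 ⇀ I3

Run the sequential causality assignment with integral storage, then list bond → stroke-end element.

#0 →J1
#1 →I1
#2 →Sf1
#3 →I2
#4 →I3

bond 2 |Sf1  (source Sf1 imposes f)
bond 0 |J1  (C1 outputs effort q/C1)
bond 1 |I1  (J1 effort already set via bond 0)
bond 3 |I2  (common-e at J1 fixed by 0)
bond 4 |I3  (common-e at J1 fixed by 0)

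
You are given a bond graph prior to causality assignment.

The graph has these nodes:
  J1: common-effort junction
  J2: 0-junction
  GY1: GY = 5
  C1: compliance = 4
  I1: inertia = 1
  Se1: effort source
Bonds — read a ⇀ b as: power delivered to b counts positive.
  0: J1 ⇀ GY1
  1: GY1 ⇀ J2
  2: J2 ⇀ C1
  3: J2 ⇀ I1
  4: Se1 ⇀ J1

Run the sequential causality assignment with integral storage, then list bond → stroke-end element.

β0 stroke at GY1
β1 stroke at GY1
β2 stroke at J2
β3 stroke at I1
β4 stroke at J1

bond 4 →J1  (Se1: effort source, stroke at far end)
bond 0 →GY1  (common-e at J1 fixed by 4)
bond 1 →GY1  (GY GY1: same side as bond 0)
bond 2 →J2  (prefer integral on C1)
bond 3 →I1  (common-e at J2 fixed by 2)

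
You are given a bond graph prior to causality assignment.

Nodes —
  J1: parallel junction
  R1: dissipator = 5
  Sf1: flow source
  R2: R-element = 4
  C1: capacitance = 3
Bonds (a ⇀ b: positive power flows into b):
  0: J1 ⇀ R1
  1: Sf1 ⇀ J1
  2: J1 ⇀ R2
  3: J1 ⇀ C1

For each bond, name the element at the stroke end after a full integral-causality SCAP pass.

bond 1 stroke at Sf1  (Sf1 fixes flow; stroke at Sf1)
bond 3 stroke at J1  (prefer integral on C1)
bond 0 stroke at R1  (common-e at J1 fixed by 3)
bond 2 stroke at R2  (0-jn J1 has e-setter on 3)

β0 stroke at R1
β1 stroke at Sf1
β2 stroke at R2
β3 stroke at J1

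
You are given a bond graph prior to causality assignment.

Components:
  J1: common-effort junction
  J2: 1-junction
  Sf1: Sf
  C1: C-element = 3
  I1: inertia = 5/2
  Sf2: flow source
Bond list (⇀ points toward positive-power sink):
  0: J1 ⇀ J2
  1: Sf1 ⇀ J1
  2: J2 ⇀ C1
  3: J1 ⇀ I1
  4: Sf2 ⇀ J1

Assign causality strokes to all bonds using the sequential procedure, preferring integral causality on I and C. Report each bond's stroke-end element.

β0 →J1
β1 →Sf1
β2 →J2
β3 →I1
β4 →Sf2

#1 →Sf1  (source Sf1 imposes f)
#4 →Sf2  (Sf2 fixes flow; stroke at Sf2)
#2 →J2  (C1: C, integral causality)
#0 →J1  (only one flow-in slot at J2)
#3 →I1  (0-jn J1 has e-setter on 0)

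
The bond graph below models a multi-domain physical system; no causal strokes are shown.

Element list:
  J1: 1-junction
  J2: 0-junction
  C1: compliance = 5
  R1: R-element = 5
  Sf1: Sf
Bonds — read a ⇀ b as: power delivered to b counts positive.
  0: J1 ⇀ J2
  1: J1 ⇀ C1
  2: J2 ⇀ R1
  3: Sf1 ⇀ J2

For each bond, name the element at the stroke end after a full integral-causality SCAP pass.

b3 stroke at Sf1  (Sf1 (Sf) sets flow on bond)
b1 stroke at J1  (C1 integral (e out))
b0 stroke at J2  (only one flow-in slot at J1)
b2 stroke at R1  (0-jn J2 has e-setter on 0)

b0 stroke at J2
b1 stroke at J1
b2 stroke at R1
b3 stroke at Sf1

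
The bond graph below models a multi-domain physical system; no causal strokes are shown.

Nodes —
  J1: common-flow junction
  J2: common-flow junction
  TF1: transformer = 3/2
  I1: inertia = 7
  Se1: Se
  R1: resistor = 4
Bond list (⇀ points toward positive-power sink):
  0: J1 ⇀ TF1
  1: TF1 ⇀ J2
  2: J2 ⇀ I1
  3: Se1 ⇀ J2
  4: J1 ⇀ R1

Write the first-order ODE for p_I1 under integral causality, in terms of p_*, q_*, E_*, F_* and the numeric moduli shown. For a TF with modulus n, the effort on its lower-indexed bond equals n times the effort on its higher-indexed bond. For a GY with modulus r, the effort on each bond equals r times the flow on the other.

#3 →J2  (Se1: effort source, stroke at far end)
#2 →I1  (I1: I, integral causality)
#1 →J2  (common-f at J2 fixed by 2)
#0 →TF1  (TF1: transformer flips bond 1)
#4 →J1  (J1: bond 0 brought flow, rest push out)

dp_I1/dt = E_Se1 - 16*p_I1/63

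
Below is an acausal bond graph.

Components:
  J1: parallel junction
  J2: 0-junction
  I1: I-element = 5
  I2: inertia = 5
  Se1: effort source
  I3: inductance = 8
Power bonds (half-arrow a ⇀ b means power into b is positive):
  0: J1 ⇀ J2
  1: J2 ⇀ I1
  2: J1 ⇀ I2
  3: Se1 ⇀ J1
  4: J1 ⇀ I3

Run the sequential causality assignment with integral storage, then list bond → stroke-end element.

β0 stroke at J2
β1 stroke at I1
β2 stroke at I2
β3 stroke at J1
β4 stroke at I3

β3 |J1  (Se1: effort source, stroke at far end)
β0 |J2  (common-e at J1 fixed by 3)
β2 |I2  (J1: bond 3 brought effort, rest push out)
β4 |I3  (J1: bond 3 brought effort, rest push out)
β1 |I1  (J2 effort already set via bond 0)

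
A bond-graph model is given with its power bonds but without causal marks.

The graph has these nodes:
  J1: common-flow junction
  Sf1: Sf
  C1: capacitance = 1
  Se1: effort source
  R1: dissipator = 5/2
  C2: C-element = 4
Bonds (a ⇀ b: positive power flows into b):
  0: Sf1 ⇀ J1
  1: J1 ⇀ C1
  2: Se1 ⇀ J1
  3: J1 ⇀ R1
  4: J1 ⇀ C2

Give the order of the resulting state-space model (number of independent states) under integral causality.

2  (C1, C2 all integral)

β0 |Sf1  (Sf1 fixes flow; stroke at Sf1)
β2 |J1  (Se1: effort source, stroke at far end)
β1 |J1  (J1: bond 0 brought flow, rest push out)
β3 |J1  (J1: bond 0 brought flow, rest push out)
β4 |J1  (J1: bond 0 brought flow, rest push out)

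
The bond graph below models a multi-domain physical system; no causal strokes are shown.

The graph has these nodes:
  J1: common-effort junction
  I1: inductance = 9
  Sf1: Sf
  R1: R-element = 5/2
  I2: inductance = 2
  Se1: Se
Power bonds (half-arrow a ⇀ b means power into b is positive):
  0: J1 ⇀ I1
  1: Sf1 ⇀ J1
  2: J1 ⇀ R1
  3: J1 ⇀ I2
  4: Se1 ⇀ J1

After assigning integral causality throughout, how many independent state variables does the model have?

#1 |Sf1  (Sf1 fixes flow; stroke at Sf1)
#4 |J1  (Se1 (Se) sets effort on bond)
#0 |I1  (common-e at J1 fixed by 4)
#2 |R1  (common-e at J1 fixed by 4)
#3 |I2  (J1 effort already set via bond 4)

2  (I1, I2 all integral)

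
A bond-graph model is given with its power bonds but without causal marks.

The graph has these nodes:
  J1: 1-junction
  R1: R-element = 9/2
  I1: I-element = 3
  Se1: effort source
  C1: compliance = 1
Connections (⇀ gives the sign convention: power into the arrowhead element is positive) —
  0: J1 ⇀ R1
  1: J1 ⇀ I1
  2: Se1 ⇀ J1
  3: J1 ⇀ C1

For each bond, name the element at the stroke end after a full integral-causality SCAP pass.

b2 stroke→J1  (Se1 (Se) sets effort on bond)
b1 stroke→I1  (I1 integral (f out))
b0 stroke→J1  (1-jn J1 has f-setter on 1)
b3 stroke→J1  (J1: bond 1 brought flow, rest push out)

b0 stroke→J1
b1 stroke→I1
b2 stroke→J1
b3 stroke→J1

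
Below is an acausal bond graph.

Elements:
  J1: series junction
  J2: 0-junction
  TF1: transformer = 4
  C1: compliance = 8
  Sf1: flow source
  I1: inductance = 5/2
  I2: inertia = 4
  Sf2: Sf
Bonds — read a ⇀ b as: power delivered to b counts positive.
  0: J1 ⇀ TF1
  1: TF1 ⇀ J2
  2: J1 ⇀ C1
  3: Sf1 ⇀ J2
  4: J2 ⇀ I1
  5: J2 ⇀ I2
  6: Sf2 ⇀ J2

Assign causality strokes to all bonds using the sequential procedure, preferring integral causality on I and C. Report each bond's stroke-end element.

#0 |TF1
#1 |J2
#2 |J1
#3 |Sf1
#4 |I1
#5 |I2
#6 |Sf2

b3 stroke→Sf1  (source Sf1 imposes f)
b6 stroke→Sf2  (source Sf2 imposes f)
b2 stroke→J1  (C1 outputs effort q/C1)
b0 stroke→TF1  (J1 needs exactly one f-in)
b1 stroke→J2  (TF TF1: opposite of bond 0)
b4 stroke→I1  (common-e at J2 fixed by 1)
b5 stroke→I2  (J2 effort already set via bond 1)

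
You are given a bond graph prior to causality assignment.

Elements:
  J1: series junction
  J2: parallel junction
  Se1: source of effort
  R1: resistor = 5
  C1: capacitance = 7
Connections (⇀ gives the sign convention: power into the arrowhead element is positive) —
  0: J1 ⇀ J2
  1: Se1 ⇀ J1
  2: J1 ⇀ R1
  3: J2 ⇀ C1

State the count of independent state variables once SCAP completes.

b1 |J1  (Se1: effort source, stroke at far end)
b3 |J2  (C1 integral (e out))
b0 |J1  (J2: bond 3 brought effort, rest push out)
b2 |R1  (only one flow-in slot at J1)

1  (C1 all integral)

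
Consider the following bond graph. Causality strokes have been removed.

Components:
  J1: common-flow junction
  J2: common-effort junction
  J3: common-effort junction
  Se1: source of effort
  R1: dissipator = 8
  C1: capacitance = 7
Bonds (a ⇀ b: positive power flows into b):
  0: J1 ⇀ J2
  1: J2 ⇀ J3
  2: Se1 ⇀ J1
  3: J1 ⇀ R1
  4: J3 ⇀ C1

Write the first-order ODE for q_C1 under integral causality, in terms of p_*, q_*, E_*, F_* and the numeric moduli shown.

#2 |J1  (Se1 fixes effort; stroke away)
#4 |J3  (C1 integral (e out))
#1 |J2  (J3: bond 4 brought effort, rest push out)
#0 |J1  (J2: bond 1 brought effort, rest push out)
#3 |R1  (J1: last free bond brings flow in)

dq_C1/dt = E_Se1/8 - q_C1/56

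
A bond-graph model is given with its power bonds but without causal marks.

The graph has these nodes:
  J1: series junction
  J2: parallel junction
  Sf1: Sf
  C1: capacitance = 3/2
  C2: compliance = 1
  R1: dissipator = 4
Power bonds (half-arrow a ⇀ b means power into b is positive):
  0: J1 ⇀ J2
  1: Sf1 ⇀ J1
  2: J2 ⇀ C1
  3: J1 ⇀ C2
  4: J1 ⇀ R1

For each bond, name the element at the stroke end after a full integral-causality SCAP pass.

#0 |J1
#1 |Sf1
#2 |J2
#3 |J1
#4 |J1

b1 stroke at Sf1  (Sf1 fixes flow; stroke at Sf1)
b0 stroke at J1  (common-f at J1 fixed by 1)
b3 stroke at J1  (common-f at J1 fixed by 1)
b4 stroke at J1  (1-jn J1 has f-setter on 1)
b2 stroke at J2  (J2: last free bond brings effort in)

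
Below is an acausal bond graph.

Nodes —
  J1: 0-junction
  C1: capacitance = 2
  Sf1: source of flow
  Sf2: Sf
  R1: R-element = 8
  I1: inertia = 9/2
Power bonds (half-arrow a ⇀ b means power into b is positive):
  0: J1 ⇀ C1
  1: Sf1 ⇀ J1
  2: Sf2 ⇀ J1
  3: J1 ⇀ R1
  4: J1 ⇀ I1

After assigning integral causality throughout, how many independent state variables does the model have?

b1 stroke→Sf1  (Sf1 (Sf) sets flow on bond)
b2 stroke→Sf2  (Sf2 fixes flow; stroke at Sf2)
b0 stroke→J1  (C1 integral (e out))
b3 stroke→R1  (0-jn J1 has e-setter on 0)
b4 stroke→I1  (J1: bond 0 brought effort, rest push out)

2  (C1, I1 all integral)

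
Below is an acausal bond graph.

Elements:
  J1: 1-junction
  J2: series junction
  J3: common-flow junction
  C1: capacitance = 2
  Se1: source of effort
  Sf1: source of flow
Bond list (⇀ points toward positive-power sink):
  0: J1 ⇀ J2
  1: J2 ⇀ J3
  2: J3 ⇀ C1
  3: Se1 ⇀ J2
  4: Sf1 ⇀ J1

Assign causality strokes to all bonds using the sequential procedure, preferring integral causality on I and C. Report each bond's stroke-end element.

bond 3 stroke at J2  (Se1 (Se) sets effort on bond)
bond 4 stroke at Sf1  (Sf1 (Sf) sets flow on bond)
bond 0 stroke at J1  (J1: bond 4 brought flow, rest push out)
bond 1 stroke at J2  (J2 flow already set via bond 0)
bond 2 stroke at J3  (1-jn J3 has f-setter on 1)

b0 |J1
b1 |J2
b2 |J3
b3 |J2
b4 |Sf1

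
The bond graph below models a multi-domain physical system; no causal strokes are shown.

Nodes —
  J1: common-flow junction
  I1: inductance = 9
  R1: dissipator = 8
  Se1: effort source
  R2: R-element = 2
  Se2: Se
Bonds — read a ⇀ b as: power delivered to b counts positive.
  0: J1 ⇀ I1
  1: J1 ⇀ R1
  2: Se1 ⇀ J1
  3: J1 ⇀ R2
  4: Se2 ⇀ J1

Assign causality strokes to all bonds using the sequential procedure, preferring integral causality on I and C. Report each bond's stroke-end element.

bond 2 stroke→J1  (source Se1 imposes e)
bond 4 stroke→J1  (Se2 (Se) sets effort on bond)
bond 0 stroke→I1  (prefer integral on I1)
bond 1 stroke→J1  (J1 flow already set via bond 0)
bond 3 stroke→J1  (1-jn J1 has f-setter on 0)

β0 →I1
β1 →J1
β2 →J1
β3 →J1
β4 →J1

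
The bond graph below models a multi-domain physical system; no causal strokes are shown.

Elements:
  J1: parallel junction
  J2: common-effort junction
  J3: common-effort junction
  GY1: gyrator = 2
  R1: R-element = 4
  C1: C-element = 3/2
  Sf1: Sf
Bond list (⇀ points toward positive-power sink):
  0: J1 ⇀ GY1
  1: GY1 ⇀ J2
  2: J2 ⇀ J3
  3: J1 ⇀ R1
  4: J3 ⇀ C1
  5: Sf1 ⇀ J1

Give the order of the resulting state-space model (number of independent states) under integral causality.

bond 5 stroke→Sf1  (source Sf1 imposes f)
bond 4 stroke→J3  (C1 integral (e out))
bond 2 stroke→J2  (J3: bond 4 brought effort, rest push out)
bond 1 stroke→GY1  (common-e at J2 fixed by 2)
bond 0 stroke→GY1  (GY1: gyrator matches bond 1)
bond 3 stroke→J1  (closing 0-jn rule on J1)

1  (C1 all integral)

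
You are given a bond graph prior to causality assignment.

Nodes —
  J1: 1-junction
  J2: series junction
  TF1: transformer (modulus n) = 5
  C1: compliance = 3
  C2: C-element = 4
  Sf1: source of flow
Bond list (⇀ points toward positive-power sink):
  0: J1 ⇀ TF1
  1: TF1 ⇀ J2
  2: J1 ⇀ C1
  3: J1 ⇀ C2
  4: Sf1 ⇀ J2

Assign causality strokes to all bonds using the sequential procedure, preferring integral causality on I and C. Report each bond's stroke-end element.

#4 |Sf1  (source Sf1 imposes f)
#1 |J2  (J2 flow already set via bond 4)
#0 |TF1  (through TF1, causality passes straight; one stroke at TF1)
#2 |J1  (1-jn J1 has f-setter on 0)
#3 |J1  (1-jn J1 has f-setter on 0)

bond 0 stroke at TF1
bond 1 stroke at J2
bond 2 stroke at J1
bond 3 stroke at J1
bond 4 stroke at Sf1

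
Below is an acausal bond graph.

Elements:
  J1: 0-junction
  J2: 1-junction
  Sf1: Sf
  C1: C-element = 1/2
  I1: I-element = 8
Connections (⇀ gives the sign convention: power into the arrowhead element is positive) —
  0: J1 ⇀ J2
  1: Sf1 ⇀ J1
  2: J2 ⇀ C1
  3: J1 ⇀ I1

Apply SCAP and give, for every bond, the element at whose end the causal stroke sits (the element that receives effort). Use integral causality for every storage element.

bond 1 →Sf1  (Sf1 fixes flow; stroke at Sf1)
bond 2 →J2  (prefer integral on C1)
bond 0 →J1  (J2: last free bond brings flow in)
bond 3 →I1  (0-jn J1 has e-setter on 0)

#0 stroke at J1
#1 stroke at Sf1
#2 stroke at J2
#3 stroke at I1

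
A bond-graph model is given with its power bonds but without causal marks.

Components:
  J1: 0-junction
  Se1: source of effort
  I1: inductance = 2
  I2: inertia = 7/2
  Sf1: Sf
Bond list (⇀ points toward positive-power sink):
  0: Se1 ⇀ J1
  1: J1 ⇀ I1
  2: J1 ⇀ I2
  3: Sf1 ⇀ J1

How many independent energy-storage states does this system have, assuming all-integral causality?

2  (I1, I2 all integral)

b0 stroke at J1  (Se1: effort source, stroke at far end)
b3 stroke at Sf1  (Sf1 (Sf) sets flow on bond)
b1 stroke at I1  (J1: bond 0 brought effort, rest push out)
b2 stroke at I2  (0-jn J1 has e-setter on 0)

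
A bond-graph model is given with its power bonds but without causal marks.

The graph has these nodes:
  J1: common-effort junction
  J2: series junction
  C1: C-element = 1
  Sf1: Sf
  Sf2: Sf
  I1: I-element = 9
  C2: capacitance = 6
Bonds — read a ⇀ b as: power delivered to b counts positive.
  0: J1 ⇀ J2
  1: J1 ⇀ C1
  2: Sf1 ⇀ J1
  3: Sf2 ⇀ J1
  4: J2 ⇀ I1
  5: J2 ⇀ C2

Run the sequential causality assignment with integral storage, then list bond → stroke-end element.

β0 stroke→J2
β1 stroke→J1
β2 stroke→Sf1
β3 stroke→Sf2
β4 stroke→I1
β5 stroke→J2

#2 →Sf1  (Sf1 (Sf) sets flow on bond)
#3 →Sf2  (Sf2 (Sf) sets flow on bond)
#1 →J1  (C1 outputs effort q/C1)
#0 →J2  (common-e at J1 fixed by 1)
#4 →I1  (I1 integral (f out))
#5 →J2  (1-jn J2 has f-setter on 4)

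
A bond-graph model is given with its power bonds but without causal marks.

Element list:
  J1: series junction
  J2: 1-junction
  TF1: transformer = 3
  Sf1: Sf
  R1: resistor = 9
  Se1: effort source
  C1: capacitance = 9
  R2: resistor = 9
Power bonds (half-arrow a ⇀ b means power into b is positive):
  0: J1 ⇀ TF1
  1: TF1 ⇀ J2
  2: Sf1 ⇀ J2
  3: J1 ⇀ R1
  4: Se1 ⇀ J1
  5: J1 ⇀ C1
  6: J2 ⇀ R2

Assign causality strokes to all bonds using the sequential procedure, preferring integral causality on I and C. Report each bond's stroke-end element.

β2 stroke→Sf1  (Sf1: flow source, stroke at near end)
β4 stroke→J1  (Se1: effort source, stroke at far end)
β1 stroke→J2  (J2: bond 2 brought flow, rest push out)
β6 stroke→J2  (common-f at J2 fixed by 2)
β0 stroke→TF1  (TF1 one-in-one-out from 1)
β3 stroke→J1  (J1 flow already set via bond 0)
β5 stroke→J1  (1-jn J1 has f-setter on 0)

bond 0 stroke→TF1
bond 1 stroke→J2
bond 2 stroke→Sf1
bond 3 stroke→J1
bond 4 stroke→J1
bond 5 stroke→J1
bond 6 stroke→J2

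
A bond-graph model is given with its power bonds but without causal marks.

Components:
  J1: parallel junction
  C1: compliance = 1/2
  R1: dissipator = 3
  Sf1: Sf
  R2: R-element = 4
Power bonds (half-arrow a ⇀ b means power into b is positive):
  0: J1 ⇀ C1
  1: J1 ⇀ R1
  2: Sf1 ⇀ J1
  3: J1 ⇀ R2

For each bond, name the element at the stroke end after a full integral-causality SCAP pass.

bond 0 stroke→J1
bond 1 stroke→R1
bond 2 stroke→Sf1
bond 3 stroke→R2

bond 2 |Sf1  (Sf1: flow source, stroke at near end)
bond 0 |J1  (C1 integral (e out))
bond 1 |R1  (J1 effort already set via bond 0)
bond 3 |R2  (0-jn J1 has e-setter on 0)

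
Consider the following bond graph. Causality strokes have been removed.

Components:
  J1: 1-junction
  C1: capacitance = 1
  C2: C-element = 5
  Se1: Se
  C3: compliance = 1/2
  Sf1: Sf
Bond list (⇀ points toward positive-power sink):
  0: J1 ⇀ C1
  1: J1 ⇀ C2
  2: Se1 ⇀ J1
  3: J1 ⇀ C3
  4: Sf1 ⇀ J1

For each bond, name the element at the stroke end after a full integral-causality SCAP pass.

#0 stroke→J1
#1 stroke→J1
#2 stroke→J1
#3 stroke→J1
#4 stroke→Sf1

bond 2 stroke→J1  (source Se1 imposes e)
bond 4 stroke→Sf1  (Sf1: flow source, stroke at near end)
bond 0 stroke→J1  (common-f at J1 fixed by 4)
bond 1 stroke→J1  (common-f at J1 fixed by 4)
bond 3 stroke→J1  (common-f at J1 fixed by 4)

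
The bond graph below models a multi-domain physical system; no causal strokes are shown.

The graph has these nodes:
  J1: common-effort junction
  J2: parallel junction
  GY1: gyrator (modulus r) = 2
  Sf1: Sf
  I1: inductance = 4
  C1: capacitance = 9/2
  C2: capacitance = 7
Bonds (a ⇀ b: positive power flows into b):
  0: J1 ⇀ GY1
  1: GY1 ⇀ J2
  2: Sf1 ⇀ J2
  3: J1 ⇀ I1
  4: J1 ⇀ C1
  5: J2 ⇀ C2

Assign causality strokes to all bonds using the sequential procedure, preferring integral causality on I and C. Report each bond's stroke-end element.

b2 →Sf1  (source Sf1 imposes f)
b3 →I1  (prefer integral on I1)
b4 →J1  (prefer integral on C1)
b0 →GY1  (J1: bond 4 brought effort, rest push out)
b1 →GY1  (through GY1, causality inverts; strokes same side of GY1)
b5 →J2  (only one effort-in slot at J2)

#0 |GY1
#1 |GY1
#2 |Sf1
#3 |I1
#4 |J1
#5 |J2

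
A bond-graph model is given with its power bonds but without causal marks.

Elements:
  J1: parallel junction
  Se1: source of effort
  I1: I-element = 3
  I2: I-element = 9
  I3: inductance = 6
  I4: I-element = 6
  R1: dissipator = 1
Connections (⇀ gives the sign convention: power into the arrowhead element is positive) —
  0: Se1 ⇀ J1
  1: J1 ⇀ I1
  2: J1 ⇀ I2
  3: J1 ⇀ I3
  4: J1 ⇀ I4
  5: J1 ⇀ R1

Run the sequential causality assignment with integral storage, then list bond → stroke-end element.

b0 stroke at J1  (source Se1 imposes e)
b1 stroke at I1  (0-jn J1 has e-setter on 0)
b2 stroke at I2  (J1 effort already set via bond 0)
b3 stroke at I3  (J1: bond 0 brought effort, rest push out)
b4 stroke at I4  (J1: bond 0 brought effort, rest push out)
b5 stroke at R1  (J1 effort already set via bond 0)

b0 stroke at J1
b1 stroke at I1
b2 stroke at I2
b3 stroke at I3
b4 stroke at I4
b5 stroke at R1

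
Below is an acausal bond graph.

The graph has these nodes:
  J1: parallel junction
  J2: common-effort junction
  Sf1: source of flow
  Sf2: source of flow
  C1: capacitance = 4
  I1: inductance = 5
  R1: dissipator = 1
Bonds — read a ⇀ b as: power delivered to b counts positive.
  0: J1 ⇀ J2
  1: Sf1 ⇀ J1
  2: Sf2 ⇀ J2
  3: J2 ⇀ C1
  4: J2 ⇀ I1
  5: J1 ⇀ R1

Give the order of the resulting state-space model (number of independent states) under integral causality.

2  (C1, I1 all integral)

bond 1 stroke at Sf1  (Sf1 (Sf) sets flow on bond)
bond 2 stroke at Sf2  (Sf2 fixes flow; stroke at Sf2)
bond 3 stroke at J2  (C1: C, integral causality)
bond 0 stroke at J1  (J2: bond 3 brought effort, rest push out)
bond 4 stroke at I1  (0-jn J2 has e-setter on 3)
bond 5 stroke at R1  (J1: bond 0 brought effort, rest push out)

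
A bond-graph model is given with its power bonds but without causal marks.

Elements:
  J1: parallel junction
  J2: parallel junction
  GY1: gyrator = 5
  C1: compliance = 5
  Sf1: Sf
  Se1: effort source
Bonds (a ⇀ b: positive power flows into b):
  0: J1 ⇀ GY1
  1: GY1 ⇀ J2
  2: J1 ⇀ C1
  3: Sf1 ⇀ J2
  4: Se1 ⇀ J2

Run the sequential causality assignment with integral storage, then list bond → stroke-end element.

β0 stroke at GY1
β1 stroke at GY1
β2 stroke at J1
β3 stroke at Sf1
β4 stroke at J2

β3 |Sf1  (Sf1 fixes flow; stroke at Sf1)
β4 |J2  (Se1 fixes effort; stroke away)
β1 |GY1  (J2: bond 4 brought effort, rest push out)
β0 |GY1  (through GY1, causality inverts; strokes same side of GY1)
β2 |J1  (closing 0-jn rule on J1)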